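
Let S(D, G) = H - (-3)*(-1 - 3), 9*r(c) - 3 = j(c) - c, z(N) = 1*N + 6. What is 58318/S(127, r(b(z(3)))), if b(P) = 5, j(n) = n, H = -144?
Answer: -2243/6 ≈ -373.83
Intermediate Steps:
z(N) = 6 + N (z(N) = N + 6 = 6 + N)
r(c) = ⅓ (r(c) = ⅓ + (c - c)/9 = ⅓ + (⅑)*0 = ⅓ + 0 = ⅓)
S(D, G) = -156 (S(D, G) = -144 - (-3)*(-1 - 3) = -144 - (-3)*(-4) = -144 - 1*12 = -144 - 12 = -156)
58318/S(127, r(b(z(3)))) = 58318/(-156) = 58318*(-1/156) = -2243/6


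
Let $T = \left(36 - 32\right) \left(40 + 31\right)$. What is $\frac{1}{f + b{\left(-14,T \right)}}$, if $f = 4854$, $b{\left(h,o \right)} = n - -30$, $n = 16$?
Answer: $\frac{1}{4900} \approx 0.00020408$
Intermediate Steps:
$T = 284$ ($T = 4 \cdot 71 = 284$)
$b{\left(h,o \right)} = 46$ ($b{\left(h,o \right)} = 16 - -30 = 16 + 30 = 46$)
$\frac{1}{f + b{\left(-14,T \right)}} = \frac{1}{4854 + 46} = \frac{1}{4900}$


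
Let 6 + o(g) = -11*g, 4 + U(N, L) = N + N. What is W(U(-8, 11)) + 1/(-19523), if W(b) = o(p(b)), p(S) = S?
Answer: 4177921/19523 ≈ 214.00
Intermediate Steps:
U(N, L) = -4 + 2*N (U(N, L) = -4 + (N + N) = -4 + 2*N)
o(g) = -6 - 11*g
W(b) = -6 - 11*b
W(U(-8, 11)) + 1/(-19523) = (-6 - 11*(-4 + 2*(-8))) + 1/(-19523) = (-6 - 11*(-4 - 16)) - 1/19523 = (-6 - 11*(-20)) - 1/19523 = (-6 + 220) - 1/19523 = 214 - 1/19523 = 4177921/19523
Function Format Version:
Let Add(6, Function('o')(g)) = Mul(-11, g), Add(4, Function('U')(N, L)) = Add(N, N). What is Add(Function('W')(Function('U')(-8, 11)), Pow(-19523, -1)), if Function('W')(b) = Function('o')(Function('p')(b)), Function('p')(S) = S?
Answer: Rational(4177921, 19523) ≈ 214.00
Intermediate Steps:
Function('U')(N, L) = Add(-4, Mul(2, N)) (Function('U')(N, L) = Add(-4, Add(N, N)) = Add(-4, Mul(2, N)))
Function('o')(g) = Add(-6, Mul(-11, g))
Function('W')(b) = Add(-6, Mul(-11, b))
Add(Function('W')(Function('U')(-8, 11)), Pow(-19523, -1)) = Add(Add(-6, Mul(-11, Add(-4, Mul(2, -8)))), Pow(-19523, -1)) = Add(Add(-6, Mul(-11, Add(-4, -16))), Rational(-1, 19523)) = Add(Add(-6, Mul(-11, -20)), Rational(-1, 19523)) = Add(Add(-6, 220), Rational(-1, 19523)) = Add(214, Rational(-1, 19523)) = Rational(4177921, 19523)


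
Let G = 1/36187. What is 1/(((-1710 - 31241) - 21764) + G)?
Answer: -36187/1979971704 ≈ -1.8277e-5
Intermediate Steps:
G = 1/36187 ≈ 2.7634e-5
1/(((-1710 - 31241) - 21764) + G) = 1/(((-1710 - 31241) - 21764) + 1/36187) = 1/((-32951 - 21764) + 1/36187) = 1/(-54715 + 1/36187) = 1/(-1979971704/36187) = -36187/1979971704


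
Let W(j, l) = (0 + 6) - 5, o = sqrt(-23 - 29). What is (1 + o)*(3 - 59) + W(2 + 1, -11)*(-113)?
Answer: -169 - 112*I*sqrt(13) ≈ -169.0 - 403.82*I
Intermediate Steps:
o = 2*I*sqrt(13) (o = sqrt(-52) = 2*I*sqrt(13) ≈ 7.2111*I)
W(j, l) = 1 (W(j, l) = 6 - 5 = 1)
(1 + o)*(3 - 59) + W(2 + 1, -11)*(-113) = (1 + 2*I*sqrt(13))*(3 - 59) + 1*(-113) = (1 + 2*I*sqrt(13))*(-56) - 113 = (-56 - 112*I*sqrt(13)) - 113 = -169 - 112*I*sqrt(13)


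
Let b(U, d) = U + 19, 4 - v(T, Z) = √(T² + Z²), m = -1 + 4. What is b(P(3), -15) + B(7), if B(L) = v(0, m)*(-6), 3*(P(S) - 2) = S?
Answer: 16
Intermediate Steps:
m = 3
P(S) = 2 + S/3
v(T, Z) = 4 - √(T² + Z²)
b(U, d) = 19 + U
B(L) = -6 (B(L) = (4 - √(0² + 3²))*(-6) = (4 - √(0 + 9))*(-6) = (4 - √9)*(-6) = (4 - 1*3)*(-6) = (4 - 3)*(-6) = 1*(-6) = -6)
b(P(3), -15) + B(7) = (19 + (2 + (⅓)*3)) - 6 = (19 + (2 + 1)) - 6 = (19 + 3) - 6 = 22 - 6 = 16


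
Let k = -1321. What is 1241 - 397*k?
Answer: 525678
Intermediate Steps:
1241 - 397*k = 1241 - 397*(-1321) = 1241 + 524437 = 525678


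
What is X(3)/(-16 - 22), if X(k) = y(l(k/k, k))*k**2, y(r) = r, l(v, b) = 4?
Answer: -18/19 ≈ -0.94737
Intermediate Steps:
X(k) = 4*k**2
X(3)/(-16 - 22) = (4*3**2)/(-16 - 22) = (4*9)/(-38) = -1/38*36 = -18/19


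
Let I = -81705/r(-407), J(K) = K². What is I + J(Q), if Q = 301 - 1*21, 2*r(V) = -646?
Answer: 25404905/323 ≈ 78653.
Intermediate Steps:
r(V) = -323 (r(V) = (½)*(-646) = -323)
Q = 280 (Q = 301 - 21 = 280)
I = 81705/323 (I = -81705/(-323) = -81705*(-1/323) = 81705/323 ≈ 252.96)
I + J(Q) = 81705/323 + 280² = 81705/323 + 78400 = 25404905/323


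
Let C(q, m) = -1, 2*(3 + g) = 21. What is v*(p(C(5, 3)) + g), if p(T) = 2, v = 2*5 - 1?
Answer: 171/2 ≈ 85.500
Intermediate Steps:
g = 15/2 (g = -3 + (½)*21 = -3 + 21/2 = 15/2 ≈ 7.5000)
v = 9 (v = 10 - 1 = 9)
v*(p(C(5, 3)) + g) = 9*(2 + 15/2) = 9*(19/2) = 171/2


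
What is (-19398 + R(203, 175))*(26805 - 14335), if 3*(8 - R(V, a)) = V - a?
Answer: -725729060/3 ≈ -2.4191e+8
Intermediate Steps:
R(V, a) = 8 - V/3 + a/3 (R(V, a) = 8 - (V - a)/3 = 8 + (-V/3 + a/3) = 8 - V/3 + a/3)
(-19398 + R(203, 175))*(26805 - 14335) = (-19398 + (8 - ⅓*203 + (⅓)*175))*(26805 - 14335) = (-19398 + (8 - 203/3 + 175/3))*12470 = (-19398 - 4/3)*12470 = -58198/3*12470 = -725729060/3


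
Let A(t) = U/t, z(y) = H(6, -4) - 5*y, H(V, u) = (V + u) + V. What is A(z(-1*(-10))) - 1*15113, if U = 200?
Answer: -317473/21 ≈ -15118.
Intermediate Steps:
H(V, u) = u + 2*V
z(y) = 8 - 5*y (z(y) = (-4 + 2*6) - 5*y = (-4 + 12) - 5*y = 8 - 5*y)
A(t) = 200/t
A(z(-1*(-10))) - 1*15113 = 200/(8 - (-5)*(-10)) - 1*15113 = 200/(8 - 5*10) - 15113 = 200/(8 - 50) - 15113 = 200/(-42) - 15113 = 200*(-1/42) - 15113 = -100/21 - 15113 = -317473/21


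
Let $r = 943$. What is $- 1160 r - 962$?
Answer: $-1094842$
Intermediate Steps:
$- 1160 r - 962 = \left(-1160\right) 943 - 962 = -1093880 - 962 = -1094842$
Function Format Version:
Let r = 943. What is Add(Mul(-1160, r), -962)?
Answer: -1094842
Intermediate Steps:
Add(Mul(-1160, r), -962) = Add(Mul(-1160, 943), -962) = Add(-1093880, -962) = -1094842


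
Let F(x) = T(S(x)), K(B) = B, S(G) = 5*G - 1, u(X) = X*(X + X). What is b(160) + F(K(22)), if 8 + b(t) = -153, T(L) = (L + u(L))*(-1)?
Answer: -24032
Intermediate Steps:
u(X) = 2*X² (u(X) = X*(2*X) = 2*X²)
S(G) = -1 + 5*G
T(L) = -L - 2*L² (T(L) = (L + 2*L²)*(-1) = -L - 2*L²)
F(x) = (1 - 10*x)*(-1 + 5*x) (F(x) = (-1 + 5*x)*(-1 - 2*(-1 + 5*x)) = (-1 + 5*x)*(-1 + (2 - 10*x)) = (-1 + 5*x)*(1 - 10*x) = (1 - 10*x)*(-1 + 5*x))
b(t) = -161 (b(t) = -8 - 153 = -161)
b(160) + F(K(22)) = -161 + (-1 - 50*22² + 15*22) = -161 + (-1 - 50*484 + 330) = -161 + (-1 - 24200 + 330) = -161 - 23871 = -24032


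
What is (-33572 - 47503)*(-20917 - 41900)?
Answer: 5092888275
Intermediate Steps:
(-33572 - 47503)*(-20917 - 41900) = -81075*(-62817) = 5092888275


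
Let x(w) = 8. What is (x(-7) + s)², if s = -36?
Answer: 784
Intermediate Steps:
(x(-7) + s)² = (8 - 36)² = (-28)² = 784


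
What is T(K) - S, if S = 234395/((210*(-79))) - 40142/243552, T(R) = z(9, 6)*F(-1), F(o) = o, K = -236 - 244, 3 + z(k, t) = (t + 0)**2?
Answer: -179962111/9620304 ≈ -18.706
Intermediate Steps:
z(k, t) = -3 + t**2 (z(k, t) = -3 + (t + 0)**2 = -3 + t**2)
K = -480
T(R) = -33 (T(R) = (-3 + 6**2)*(-1) = (-3 + 36)*(-1) = 33*(-1) = -33)
S = -137507921/9620304 (S = 234395/(-16590) - 40142*1/243552 = 234395*(-1/16590) - 20071/121776 = -6697/474 - 20071/121776 = -137507921/9620304 ≈ -14.294)
T(K) - S = -33 - 1*(-137507921/9620304) = -33 + 137507921/9620304 = -179962111/9620304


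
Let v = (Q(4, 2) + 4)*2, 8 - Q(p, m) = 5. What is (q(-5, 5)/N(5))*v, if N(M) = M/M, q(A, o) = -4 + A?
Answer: -126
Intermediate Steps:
Q(p, m) = 3 (Q(p, m) = 8 - 1*5 = 8 - 5 = 3)
N(M) = 1
v = 14 (v = (3 + 4)*2 = 7*2 = 14)
(q(-5, 5)/N(5))*v = ((-4 - 5)/1)*14 = -9*1*14 = -9*14 = -126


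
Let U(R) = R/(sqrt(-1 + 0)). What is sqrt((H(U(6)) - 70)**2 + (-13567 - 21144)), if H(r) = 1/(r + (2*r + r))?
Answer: sqrt(-19993536 + (1680 - I)**2)/24 ≈ 0.016893 - 172.66*I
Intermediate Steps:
U(R) = -I*R (U(R) = R/(sqrt(-1)) = R/I = R*(-I) = -I*R)
H(r) = 1/(4*r) (H(r) = 1/(r + 3*r) = 1/(4*r))
sqrt((H(U(6)) - 70)**2 + (-13567 - 21144)) = sqrt((1/(4*((-1*I*6))) - 70)**2 + (-13567 - 21144)) = sqrt((1/(4*((-6*I))) - 70)**2 - 34711) = sqrt(((I/6)/4 - 70)**2 - 34711) = sqrt((I/24 - 70)**2 - 34711) = sqrt((-70 + I/24)**2 - 34711) = sqrt(-34711 + (-70 + I/24)**2)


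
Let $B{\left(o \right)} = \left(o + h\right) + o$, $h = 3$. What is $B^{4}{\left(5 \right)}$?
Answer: $28561$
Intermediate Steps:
$B{\left(o \right)} = 3 + 2 o$ ($B{\left(o \right)} = \left(o + 3\right) + o = \left(3 + o\right) + o = 3 + 2 o$)
$B^{4}{\left(5 \right)} = \left(3 + 2 \cdot 5\right)^{4} = \left(3 + 10\right)^{4} = 13^{4} = 28561$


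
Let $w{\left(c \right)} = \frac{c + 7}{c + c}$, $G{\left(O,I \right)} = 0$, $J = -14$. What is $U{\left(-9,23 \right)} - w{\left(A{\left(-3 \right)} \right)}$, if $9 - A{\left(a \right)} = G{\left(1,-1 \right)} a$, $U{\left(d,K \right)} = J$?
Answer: $- \frac{134}{9} \approx -14.889$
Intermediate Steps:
$U{\left(d,K \right)} = -14$
$A{\left(a \right)} = 9$ ($A{\left(a \right)} = 9 - 0 a = 9 - 0 = 9 + 0 = 9$)
$w{\left(c \right)} = \frac{7 + c}{2 c}$
$U{\left(-9,23 \right)} - w{\left(A{\left(-3 \right)} \right)} = -14 - \frac{7 + 9}{2 \cdot 9} = -14 - \frac{1}{2} \cdot \frac{1}{9} \cdot 16 = -14 - \frac{8}{9} = - \frac{134}{9}$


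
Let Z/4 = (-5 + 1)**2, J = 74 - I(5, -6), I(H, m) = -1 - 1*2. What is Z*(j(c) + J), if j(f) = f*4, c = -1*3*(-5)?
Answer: 8768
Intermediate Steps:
c = 15 (c = -3*(-5) = 15)
I(H, m) = -3 (I(H, m) = -1 - 2 = -3)
J = 77 (J = 74 - 1*(-3) = 74 + 3 = 77)
j(f) = 4*f
Z = 64 (Z = 4*(-5 + 1)**2 = 4*(-4)**2 = 4*16 = 64)
Z*(j(c) + J) = 64*(4*15 + 77) = 64*(60 + 77) = 64*137 = 8768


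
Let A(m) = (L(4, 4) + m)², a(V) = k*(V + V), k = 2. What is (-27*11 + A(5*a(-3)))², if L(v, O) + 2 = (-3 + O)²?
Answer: 11723776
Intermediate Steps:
L(v, O) = -2 + (-3 + O)²
a(V) = 4*V (a(V) = 2*(V + V) = 2*(2*V) = 4*V)
A(m) = (-1 + m)² (A(m) = ((-2 + (-3 + 4)²) + m)² = ((-2 + 1²) + m)² = ((-2 + 1) + m)² = (-1 + m)²)
(-27*11 + A(5*a(-3)))² = (-27*11 + (-1 + 5*(4*(-3)))²)² = (-297 + (-1 + 5*(-12))²)² = (-297 + (-1 - 60)²)² = (-297 + (-61)²)² = (-297 + 3721)² = 3424² = 11723776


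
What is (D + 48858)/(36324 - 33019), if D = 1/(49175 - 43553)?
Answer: 274679677/18580710 ≈ 14.783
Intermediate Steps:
D = 1/5622 ≈ 0.00017787
(D + 48858)/(36324 - 33019) = (1/5622 + 48858)/(36324 - 33019) = (274679677/5622)/3305 = (274679677/5622)*(1/3305) = 274679677/18580710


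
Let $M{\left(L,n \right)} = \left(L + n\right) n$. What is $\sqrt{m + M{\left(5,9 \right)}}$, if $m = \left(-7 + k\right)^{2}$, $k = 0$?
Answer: $5 \sqrt{7} \approx 13.229$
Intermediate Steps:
$M{\left(L,n \right)} = n \left(L + n\right)$
$m = 49$ ($m = \left(-7 + 0\right)^{2} = \left(-7\right)^{2} = 49$)
$\sqrt{m + M{\left(5,9 \right)}} = \sqrt{49 + 9 \left(5 + 9\right)} = \sqrt{49 + 9 \cdot 14} = \sqrt{49 + 126} = \sqrt{175} = 5 \sqrt{7}$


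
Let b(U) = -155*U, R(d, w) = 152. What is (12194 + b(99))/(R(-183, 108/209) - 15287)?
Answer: 3151/15135 ≈ 0.20819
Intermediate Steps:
(12194 + b(99))/(R(-183, 108/209) - 15287) = (12194 - 155*99)/(152 - 15287) = (12194 - 15345)/(-15135) = -3151*(-1/15135) = 3151/15135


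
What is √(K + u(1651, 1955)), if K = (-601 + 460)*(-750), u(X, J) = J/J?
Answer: √105751 ≈ 325.19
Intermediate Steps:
u(X, J) = 1
K = 105750 (K = -141*(-750) = 105750)
√(K + u(1651, 1955)) = √(105750 + 1) = √105751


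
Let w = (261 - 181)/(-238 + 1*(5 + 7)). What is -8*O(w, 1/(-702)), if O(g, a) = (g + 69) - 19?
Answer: -44880/113 ≈ -397.17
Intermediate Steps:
w = -40/113 (w = 80/(-238 + 1*12) = 80/(-238 + 12) = 80/(-226) = 80*(-1/226) = -40/113 ≈ -0.35398)
O(g, a) = 50 + g (O(g, a) = (69 + g) - 19 = 50 + g)
-8*O(w, 1/(-702)) = -8*(50 - 40/113) = -8*5610/113 = -44880/113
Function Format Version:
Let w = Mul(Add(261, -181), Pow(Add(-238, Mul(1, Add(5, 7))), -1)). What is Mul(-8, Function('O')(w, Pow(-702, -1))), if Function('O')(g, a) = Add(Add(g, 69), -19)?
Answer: Rational(-44880, 113) ≈ -397.17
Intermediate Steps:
w = Rational(-40, 113) (w = Mul(80, Pow(Add(-238, Mul(1, 12)), -1)) = Mul(80, Pow(Add(-238, 12), -1)) = Mul(80, Pow(-226, -1)) = Mul(80, Rational(-1, 226)) = Rational(-40, 113) ≈ -0.35398)
Function('O')(g, a) = Add(50, g) (Function('O')(g, a) = Add(Add(69, g), -19) = Add(50, g))
Mul(-8, Function('O')(w, Pow(-702, -1))) = Mul(-8, Add(50, Rational(-40, 113))) = Mul(-8, Rational(5610, 113)) = Rational(-44880, 113)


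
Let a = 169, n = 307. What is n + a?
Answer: 476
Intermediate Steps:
n + a = 307 + 169 = 476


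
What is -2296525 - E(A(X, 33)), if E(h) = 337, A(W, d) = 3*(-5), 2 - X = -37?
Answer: -2296862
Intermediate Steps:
X = 39 (X = 2 - 1*(-37) = 2 + 37 = 39)
A(W, d) = -15
-2296525 - E(A(X, 33)) = -2296525 - 1*337 = -2296525 - 337 = -2296862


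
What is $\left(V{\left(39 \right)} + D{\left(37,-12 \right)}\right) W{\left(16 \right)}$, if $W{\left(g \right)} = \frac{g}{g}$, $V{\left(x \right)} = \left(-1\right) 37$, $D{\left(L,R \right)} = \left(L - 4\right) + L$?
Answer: $33$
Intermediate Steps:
$D{\left(L,R \right)} = -4 + 2 L$ ($D{\left(L,R \right)} = \left(-4 + L\right) + L = -4 + 2 L$)
$V{\left(x \right)} = -37$
$W{\left(g \right)} = 1$
$\left(V{\left(39 \right)} + D{\left(37,-12 \right)}\right) W{\left(16 \right)} = \left(-37 + \left(-4 + 2 \cdot 37\right)\right) 1 = \left(-37 + \left(-4 + 74\right)\right) 1 = \left(-37 + 70\right) 1 = 33 \cdot 1 = 33$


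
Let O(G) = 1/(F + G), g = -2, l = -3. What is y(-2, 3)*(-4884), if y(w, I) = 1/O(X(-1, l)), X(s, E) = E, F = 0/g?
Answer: 14652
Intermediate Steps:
F = 0 (F = 0/(-2) = 0*(-½) = 0)
O(G) = 1/G (O(G) = 1/(0 + G) = 1/G)
y(w, I) = -3 (y(w, I) = 1/(1/(-3)) = 1/(-⅓) = -3)
y(-2, 3)*(-4884) = -3*(-4884) = 14652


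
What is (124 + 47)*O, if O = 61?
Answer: 10431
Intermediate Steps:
(124 + 47)*O = (124 + 47)*61 = 171*61 = 10431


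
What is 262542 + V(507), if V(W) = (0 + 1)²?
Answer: 262543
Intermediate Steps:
V(W) = 1 (V(W) = 1² = 1)
262542 + V(507) = 262542 + 1 = 262543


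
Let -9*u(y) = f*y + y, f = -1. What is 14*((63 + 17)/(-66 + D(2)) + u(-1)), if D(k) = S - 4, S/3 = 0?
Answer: -16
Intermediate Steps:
S = 0 (S = 3*0 = 0)
D(k) = -4 (D(k) = 0 - 4 = -4)
u(y) = 0 (u(y) = -(-y + y)/9 = -1/9*0 = 0)
14*((63 + 17)/(-66 + D(2)) + u(-1)) = 14*((63 + 17)/(-66 - 4) + 0) = 14*(80/(-70) + 0) = 14*(80*(-1/70) + 0) = 14*(-8/7 + 0) = 14*(-8/7) = -16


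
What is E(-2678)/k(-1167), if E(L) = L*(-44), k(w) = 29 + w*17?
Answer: -58916/9905 ≈ -5.9481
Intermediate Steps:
k(w) = 29 + 17*w
E(L) = -44*L
E(-2678)/k(-1167) = (-44*(-2678))/(29 + 17*(-1167)) = 117832/(29 - 19839) = 117832/(-19810) = 117832*(-1/19810) = -58916/9905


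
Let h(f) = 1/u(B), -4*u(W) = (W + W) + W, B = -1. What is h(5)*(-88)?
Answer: -352/3 ≈ -117.33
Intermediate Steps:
u(W) = -3*W/4 (u(W) = -((W + W) + W)/4 = -(2*W + W)/4 = -3*W/4)
h(f) = 4/3 (h(f) = 1/(-¾*(-1)) = 1/(¾) = 4/3)
h(5)*(-88) = (4/3)*(-88) = -352/3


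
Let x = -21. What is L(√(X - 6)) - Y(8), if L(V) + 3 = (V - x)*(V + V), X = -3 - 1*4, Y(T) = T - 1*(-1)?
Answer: -38 + 42*I*√13 ≈ -38.0 + 151.43*I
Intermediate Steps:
Y(T) = 1 + T (Y(T) = T + 1 = 1 + T)
X = -7 (X = -3 - 4 = -7)
L(V) = -3 + 2*V*(21 + V) (L(V) = -3 + (V - 1*(-21))*(V + V) = -3 + (V + 21)*(2*V) = -3 + (21 + V)*(2*V) = -3 + 2*V*(21 + V))
L(√(X - 6)) - Y(8) = (-3 + 2*(√(-7 - 6))² + 42*√(-7 - 6)) - (1 + 8) = (-3 + 2*(√(-13))² + 42*√(-13)) - 1*9 = (-3 + 2*(I*√13)² + 42*(I*√13)) - 9 = (-3 + 2*(-13) + 42*I*√13) - 9 = (-3 - 26 + 42*I*√13) - 9 = (-29 + 42*I*√13) - 9 = -38 + 42*I*√13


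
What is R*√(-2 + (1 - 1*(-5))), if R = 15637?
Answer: 31274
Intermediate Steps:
R*√(-2 + (1 - 1*(-5))) = 15637*√(-2 + (1 - 1*(-5))) = 15637*√(-2 + (1 + 5)) = 15637*√(-2 + 6) = 15637*√4 = 15637*2 = 31274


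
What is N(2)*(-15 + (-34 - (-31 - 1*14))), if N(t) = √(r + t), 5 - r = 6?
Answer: -4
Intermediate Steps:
r = -1 (r = 5 - 1*6 = 5 - 6 = -1)
N(t) = √(-1 + t)
N(2)*(-15 + (-34 - (-31 - 1*14))) = √(-1 + 2)*(-15 + (-34 - (-31 - 1*14))) = √1*(-15 + (-34 - (-31 - 14))) = 1*(-15 + (-34 - 1*(-45))) = 1*(-15 + (-34 + 45)) = 1*(-15 + 11) = 1*(-4) = -4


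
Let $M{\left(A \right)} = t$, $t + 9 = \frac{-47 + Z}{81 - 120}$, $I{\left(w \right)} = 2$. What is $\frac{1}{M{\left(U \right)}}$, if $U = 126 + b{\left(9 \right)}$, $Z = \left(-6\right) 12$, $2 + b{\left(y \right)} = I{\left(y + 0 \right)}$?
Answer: $- \frac{39}{232} \approx -0.1681$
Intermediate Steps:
$b{\left(y \right)} = 0$ ($b{\left(y \right)} = -2 + 2 = 0$)
$Z = -72$
$U = 126$ ($U = 126 + 0 = 126$)
$t = - \frac{232}{39}$ ($t = -9 + \frac{-47 - 72}{81 - 120} = -9 - \frac{119}{-39} = -9 - - \frac{119}{39} = -9 + \frac{119}{39} = - \frac{232}{39} \approx -5.9487$)
$M{\left(A \right)} = - \frac{232}{39}$
$\frac{1}{M{\left(U \right)}} = \frac{1}{- \frac{232}{39}} = - \frac{39}{232}$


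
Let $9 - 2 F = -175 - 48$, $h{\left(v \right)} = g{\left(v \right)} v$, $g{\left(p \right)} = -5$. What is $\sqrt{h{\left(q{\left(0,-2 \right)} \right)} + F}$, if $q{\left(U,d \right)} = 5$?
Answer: $\sqrt{91} \approx 9.5394$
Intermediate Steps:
$h{\left(v \right)} = - 5 v$
$F = 116$ ($F = \frac{9}{2} - \frac{-175 - 48}{2} = \frac{9}{2} - - \frac{223}{2} = \frac{9}{2} + \frac{223}{2} = 116$)
$\sqrt{h{\left(q{\left(0,-2 \right)} \right)} + F} = \sqrt{\left(-5\right) 5 + 116} = \sqrt{-25 + 116} = \sqrt{91}$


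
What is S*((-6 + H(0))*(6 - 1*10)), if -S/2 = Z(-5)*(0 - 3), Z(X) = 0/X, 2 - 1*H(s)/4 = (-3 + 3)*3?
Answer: 0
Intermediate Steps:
H(s) = 8 (H(s) = 8 - 4*(-3 + 3)*3 = 8 - 0*3 = 8 - 4*0 = 8 + 0 = 8)
Z(X) = 0
S = 0 (S = -0*(0 - 3) = -0*(-3) = -2*0 = 0)
S*((-6 + H(0))*(6 - 1*10)) = 0*((-6 + 8)*(6 - 1*10)) = 0*(2*(6 - 10)) = 0*(2*(-4)) = 0*(-8) = 0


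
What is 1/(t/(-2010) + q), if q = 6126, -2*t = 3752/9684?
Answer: 72630/444931387 ≈ 0.00016324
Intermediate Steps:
t = -469/2421 (t = -1876/9684 = -½*938/2421 = -469/2421 ≈ -0.19372)
1/(t/(-2010) + q) = 1/(-469/2421/(-2010) + 6126) = 1/(-469/2421*(-1/2010) + 6126) = 1/(7/72630 + 6126) = 1/(444931387/72630) = 72630/444931387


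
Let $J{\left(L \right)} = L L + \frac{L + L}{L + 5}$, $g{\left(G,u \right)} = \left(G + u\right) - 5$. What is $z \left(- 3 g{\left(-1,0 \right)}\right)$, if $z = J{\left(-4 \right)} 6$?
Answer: $864$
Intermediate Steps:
$g{\left(G,u \right)} = -5 + G + u$
$J{\left(L \right)} = L^{2} + \frac{2 L}{5 + L}$
$z = 48$ ($z = - \frac{4 \left(2 + \left(-4\right)^{2} + 5 \left(-4\right)\right)}{5 - 4} \cdot 6 = - \frac{4 \left(2 + 16 - 20\right)}{1} \cdot 6 = \left(-4\right) 1 \left(-2\right) 6 = 8 \cdot 6 = 48$)
$z \left(- 3 g{\left(-1,0 \right)}\right) = 48 \left(- 3 \left(-5 - 1 + 0\right)\right) = 48 \left(\left(-3\right) \left(-6\right)\right) = 48 \cdot 18 = 864$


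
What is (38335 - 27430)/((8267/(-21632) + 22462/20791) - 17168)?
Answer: -4904533695360/7721009638429 ≈ -0.63522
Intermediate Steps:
(38335 - 27430)/((8267/(-21632) + 22462/20791) - 17168) = 10905/((8267*(-1/21632) + 22462*(1/20791)) - 17168) = 10905/((-8267/21632 + 22462/20791) - 17168) = 10905/(314018787/449750912 - 17168) = 10905/(-7721009638429/449750912) = 10905*(-449750912/7721009638429) = -4904533695360/7721009638429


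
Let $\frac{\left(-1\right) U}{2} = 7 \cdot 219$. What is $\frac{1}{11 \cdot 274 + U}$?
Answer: $- \frac{1}{52} \approx -0.019231$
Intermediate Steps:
$U = -3066$ ($U = - 2 \cdot 7 \cdot 219 = \left(-2\right) 1533 = -3066$)
$\frac{1}{11 \cdot 274 + U} = \frac{1}{11 \cdot 274 - 3066} = \frac{1}{3014 - 3066} = \frac{1}{-52} = - \frac{1}{52}$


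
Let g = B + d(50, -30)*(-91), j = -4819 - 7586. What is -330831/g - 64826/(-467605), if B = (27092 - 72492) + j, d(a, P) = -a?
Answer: 31630107677/4980460855 ≈ 6.3508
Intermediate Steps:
j = -12405
B = -57805 (B = (27092 - 72492) - 12405 = -45400 - 12405 = -57805)
g = -53255 (g = -57805 - 1*50*(-91) = -57805 - 50*(-91) = -57805 + 4550 = -53255)
-330831/g - 64826/(-467605) = -330831/(-53255) - 64826/(-467605) = -330831*(-1/53255) - 64826*(-1/467605) = 330831/53255 + 64826/467605 = 31630107677/4980460855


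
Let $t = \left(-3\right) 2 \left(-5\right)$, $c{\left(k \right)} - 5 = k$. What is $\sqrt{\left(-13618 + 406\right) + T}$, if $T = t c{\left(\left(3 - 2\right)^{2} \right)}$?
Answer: $6 i \sqrt{362} \approx 114.16 i$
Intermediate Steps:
$c{\left(k \right)} = 5 + k$
$t = 30$ ($t = \left(-6\right) \left(-5\right) = 30$)
$T = 180$ ($T = 30 \left(5 + \left(3 - 2\right)^{2}\right) = 30 \left(5 + 1^{2}\right) = 30 \left(5 + 1\right) = 30 \cdot 6 = 180$)
$\sqrt{\left(-13618 + 406\right) + T} = \sqrt{\left(-13618 + 406\right) + 180} = \sqrt{-13212 + 180} = \sqrt{-13032} = 6 i \sqrt{362}$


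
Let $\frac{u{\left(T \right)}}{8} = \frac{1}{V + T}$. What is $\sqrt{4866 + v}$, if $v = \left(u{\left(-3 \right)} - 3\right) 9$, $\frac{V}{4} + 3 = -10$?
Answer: $\frac{\sqrt{14634015}}{55} \approx 69.553$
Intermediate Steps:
$V = -52$ ($V = -12 + 4 \left(-10\right) = -12 - 40 = -52$)
$u{\left(T \right)} = \frac{8}{-52 + T}$
$v = - \frac{1557}{55}$ ($v = \left(\frac{8}{-52 - 3} - 3\right) 9 = \left(\frac{8}{-55} - 3\right) 9 = \left(8 \left(- \frac{1}{55}\right) - 3\right) 9 = \left(- \frac{8}{55} - 3\right) 9 = \left(- \frac{173}{55}\right) 9 = - \frac{1557}{55} \approx -28.309$)
$\sqrt{4866 + v} = \sqrt{4866 - \frac{1557}{55}} = \sqrt{\frac{266073}{55}} = \frac{\sqrt{14634015}}{55}$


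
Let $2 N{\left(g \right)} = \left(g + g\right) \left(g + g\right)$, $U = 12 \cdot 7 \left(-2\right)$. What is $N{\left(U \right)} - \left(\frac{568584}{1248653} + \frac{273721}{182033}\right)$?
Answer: $\frac{442412490835823}{7837794881} \approx 56446.0$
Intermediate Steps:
$U = -168$ ($U = 84 \left(-2\right) = -168$)
$N{\left(g \right)} = 2 g^{2}$ ($N{\left(g \right)} = \frac{\left(g + g\right) \left(g + g\right)}{2} = \frac{2 g 2 g}{2} = \frac{4 g^{2}}{2} = 2 g^{2}$)
$N{\left(U \right)} - \left(\frac{568584}{1248653} + \frac{273721}{182033}\right) = 2 \left(-168\right)^{2} - \left(\frac{568584}{1248653} + \frac{273721}{182033}\right) = 2 \cdot 28224 - \left(568584 \cdot \frac{1}{1248653} + 273721 \cdot \frac{1}{182033}\right) = 56448 - \left(\frac{568584}{1248653} + \frac{273721}{182033}\right) = 56448 - \frac{15354606865}{7837794881} = \frac{442412490835823}{7837794881}$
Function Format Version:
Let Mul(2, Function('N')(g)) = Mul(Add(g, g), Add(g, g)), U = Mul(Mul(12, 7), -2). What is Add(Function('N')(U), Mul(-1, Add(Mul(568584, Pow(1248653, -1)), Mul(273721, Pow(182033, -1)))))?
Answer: Rational(442412490835823, 7837794881) ≈ 56446.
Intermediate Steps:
U = -168 (U = Mul(84, -2) = -168)
Function('N')(g) = Mul(2, Pow(g, 2)) (Function('N')(g) = Mul(Rational(1, 2), Mul(Add(g, g), Add(g, g))) = Mul(Rational(1, 2), Mul(Mul(2, g), Mul(2, g))) = Mul(Rational(1, 2), Mul(4, Pow(g, 2))) = Mul(2, Pow(g, 2)))
Add(Function('N')(U), Mul(-1, Add(Mul(568584, Pow(1248653, -1)), Mul(273721, Pow(182033, -1))))) = Add(Mul(2, Pow(-168, 2)), Mul(-1, Add(Mul(568584, Pow(1248653, -1)), Mul(273721, Pow(182033, -1))))) = Add(Mul(2, 28224), Mul(-1, Add(Mul(568584, Rational(1, 1248653)), Mul(273721, Rational(1, 182033))))) = Add(56448, Mul(-1, Add(Rational(568584, 1248653), Rational(273721, 182033)))) = Add(56448, Mul(-1, Rational(15354606865, 7837794881))) = Add(56448, Rational(-15354606865, 7837794881)) = Rational(442412490835823, 7837794881)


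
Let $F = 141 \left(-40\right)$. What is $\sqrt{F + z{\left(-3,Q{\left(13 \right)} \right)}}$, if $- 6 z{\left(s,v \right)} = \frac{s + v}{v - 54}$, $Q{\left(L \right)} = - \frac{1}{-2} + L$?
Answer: $\frac{i \sqrt{1827346}}{18} \approx 75.1 i$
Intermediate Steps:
$Q{\left(L \right)} = \frac{1}{2} + L$ ($Q{\left(L \right)} = \left(-1\right) \left(- \frac{1}{2}\right) + L = \frac{1}{2} + L$)
$F = -5640$
$z{\left(s,v \right)} = - \frac{s + v}{6 \left(-54 + v\right)}$ ($z{\left(s,v \right)} = - \frac{\left(s + v\right) \frac{1}{v - 54}}{6} = - \frac{\left(s + v\right) \frac{1}{-54 + v}}{6} = - \frac{\frac{1}{-54 + v} \left(s + v\right)}{6} = - \frac{s + v}{6 \left(-54 + v\right)}$)
$\sqrt{F + z{\left(-3,Q{\left(13 \right)} \right)}} = \sqrt{-5640 + \frac{\left(-1\right) \left(-3\right) - \left(\frac{1}{2} + 13\right)}{6 \left(-54 + \left(\frac{1}{2} + 13\right)\right)}} = \sqrt{-5640 + \frac{3 - \frac{27}{2}}{6 \left(-54 + \frac{27}{2}\right)}} = \sqrt{-5640 + \frac{3 - \frac{27}{2}}{6 \left(- \frac{81}{2}\right)}} = \sqrt{-5640 + \frac{1}{6} \left(- \frac{2}{81}\right) \left(- \frac{21}{2}\right)} = \sqrt{-5640 + \frac{7}{162}} = \sqrt{- \frac{913673}{162}} = \frac{i \sqrt{1827346}}{18}$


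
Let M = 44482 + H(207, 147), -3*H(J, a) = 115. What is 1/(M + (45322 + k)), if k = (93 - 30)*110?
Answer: 3/290087 ≈ 1.0342e-5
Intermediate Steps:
H(J, a) = -115/3 (H(J, a) = -⅓*115 = -115/3)
k = 6930 (k = 63*110 = 6930)
M = 133331/3 (M = 44482 - 115/3 = 133331/3 ≈ 44444.)
1/(M + (45322 + k)) = 1/(133331/3 + (45322 + 6930)) = 1/(133331/3 + 52252) = 1/(290087/3) = 3/290087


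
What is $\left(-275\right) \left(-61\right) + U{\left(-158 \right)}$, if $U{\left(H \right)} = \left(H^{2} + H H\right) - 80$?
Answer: $66623$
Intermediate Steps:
$U{\left(H \right)} = -80 + 2 H^{2}$ ($U{\left(H \right)} = \left(H^{2} + H^{2}\right) - 80 = 2 H^{2} - 80 = -80 + 2 H^{2}$)
$\left(-275\right) \left(-61\right) + U{\left(-158 \right)} = \left(-275\right) \left(-61\right) - \left(80 - 2 \left(-158\right)^{2}\right) = 16775 + \left(-80 + 2 \cdot 24964\right) = 16775 + \left(-80 + 49928\right) = 16775 + 49848 = 66623$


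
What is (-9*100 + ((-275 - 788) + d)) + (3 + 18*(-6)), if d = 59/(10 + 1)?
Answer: -22689/11 ≈ -2062.6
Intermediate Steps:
d = 59/11 ≈ 5.3636
(-9*100 + ((-275 - 788) + d)) + (3 + 18*(-6)) = (-9*100 + ((-275 - 788) + 59/11)) + (3 + 18*(-6)) = (-900 + (-1063 + 59/11)) + (3 - 108) = (-900 - 11634/11) - 105 = -21534/11 - 105 = -22689/11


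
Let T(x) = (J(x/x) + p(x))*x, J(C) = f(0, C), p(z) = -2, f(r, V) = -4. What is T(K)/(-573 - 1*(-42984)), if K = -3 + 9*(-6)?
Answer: 114/14137 ≈ 0.0080639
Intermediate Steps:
J(C) = -4
K = -57 (K = -3 - 54 = -57)
T(x) = -6*x (T(x) = (-4 - 2)*x = -6*x)
T(K)/(-573 - 1*(-42984)) = (-6*(-57))/(-573 - 1*(-42984)) = 342/(-573 + 42984) = 342/42411 = 342*(1/42411) = 114/14137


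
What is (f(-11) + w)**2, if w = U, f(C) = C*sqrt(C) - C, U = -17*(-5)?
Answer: 7885 - 2112*I*sqrt(11) ≈ 7885.0 - 7004.7*I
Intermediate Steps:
U = 85
f(C) = C**(3/2) - C
w = 85
(f(-11) + w)**2 = (((-11)**(3/2) - 1*(-11)) + 85)**2 = ((-11*I*sqrt(11) + 11) + 85)**2 = ((11 - 11*I*sqrt(11)) + 85)**2 = (96 - 11*I*sqrt(11))**2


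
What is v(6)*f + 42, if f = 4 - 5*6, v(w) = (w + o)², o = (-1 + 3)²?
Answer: -2558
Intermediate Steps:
o = 4 (o = 2² = 4)
v(w) = (4 + w)² (v(w) = (w + 4)² = (4 + w)²)
f = -26 (f = 4 - 30 = -26)
v(6)*f + 42 = (4 + 6)²*(-26) + 42 = 10²*(-26) + 42 = 100*(-26) + 42 = -2600 + 42 = -2558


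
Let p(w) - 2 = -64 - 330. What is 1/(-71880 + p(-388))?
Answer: -1/72272 ≈ -1.3837e-5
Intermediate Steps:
p(w) = -392 (p(w) = 2 + (-64 - 330) = 2 - 394 = -392)
1/(-71880 + p(-388)) = 1/(-71880 - 392) = 1/(-72272) = -1/72272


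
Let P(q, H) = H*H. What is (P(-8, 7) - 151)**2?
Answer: 10404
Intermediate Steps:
P(q, H) = H**2
(P(-8, 7) - 151)**2 = (7**2 - 151)**2 = (49 - 151)**2 = (-102)**2 = 10404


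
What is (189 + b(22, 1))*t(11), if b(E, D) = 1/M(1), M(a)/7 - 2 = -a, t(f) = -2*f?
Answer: -29128/7 ≈ -4161.1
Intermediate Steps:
M(a) = 14 - 7*a (M(a) = 14 + 7*(-a) = 14 - 7*a)
b(E, D) = ⅐ (b(E, D) = 1/(14 - 7*1) = 1/(14 - 7) = 1/7 = ⅐)
(189 + b(22, 1))*t(11) = (189 + ⅐)*(-2*11) = (1324/7)*(-22) = -29128/7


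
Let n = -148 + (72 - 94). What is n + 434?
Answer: 264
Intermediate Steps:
n = -170 (n = -148 - 22 = -170)
n + 434 = -170 + 434 = 264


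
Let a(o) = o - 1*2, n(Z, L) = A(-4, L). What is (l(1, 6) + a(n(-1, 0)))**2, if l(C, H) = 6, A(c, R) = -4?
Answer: 0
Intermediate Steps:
n(Z, L) = -4
a(o) = -2 + o (a(o) = o - 2 = -2 + o)
(l(1, 6) + a(n(-1, 0)))**2 = (6 + (-2 - 4))**2 = (6 - 6)**2 = 0**2 = 0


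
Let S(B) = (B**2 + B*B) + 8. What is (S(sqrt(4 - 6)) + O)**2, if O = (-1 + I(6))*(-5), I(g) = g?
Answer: 441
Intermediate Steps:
S(B) = 8 + 2*B**2 (S(B) = (B**2 + B**2) + 8 = 2*B**2 + 8 = 8 + 2*B**2)
O = -25 (O = (-1 + 6)*(-5) = 5*(-5) = -25)
(S(sqrt(4 - 6)) + O)**2 = ((8 + 2*(sqrt(4 - 6))**2) - 25)**2 = ((8 + 2*(sqrt(-2))**2) - 25)**2 = ((8 + 2*(I*sqrt(2))**2) - 25)**2 = ((8 + 2*(-2)) - 25)**2 = ((8 - 4) - 25)**2 = (4 - 25)**2 = (-21)**2 = 441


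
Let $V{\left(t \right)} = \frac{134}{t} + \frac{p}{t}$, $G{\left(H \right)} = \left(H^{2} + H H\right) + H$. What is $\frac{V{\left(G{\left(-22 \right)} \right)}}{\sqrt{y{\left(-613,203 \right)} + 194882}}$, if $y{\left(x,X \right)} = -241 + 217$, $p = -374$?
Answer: $- \frac{60 \sqrt{194858}}{46083917} \approx -0.00057473$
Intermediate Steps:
$G{\left(H \right)} = H + 2 H^{2}$ ($G{\left(H \right)} = \left(H^{2} + H^{2}\right) + H = 2 H^{2} + H = H + 2 H^{2}$)
$V{\left(t \right)} = - \frac{240}{t}$ ($V{\left(t \right)} = \frac{134}{t} - \frac{374}{t} = - \frac{240}{t}$)
$y{\left(x,X \right)} = -24$
$\frac{V{\left(G{\left(-22 \right)} \right)}}{\sqrt{y{\left(-613,203 \right)} + 194882}} = \frac{\left(-240\right) \frac{1}{\left(-22\right) \left(1 + 2 \left(-22\right)\right)}}{\sqrt{-24 + 194882}} = \frac{\left(-240\right) \frac{1}{\left(-22\right) \left(1 - 44\right)}}{\sqrt{194858}} = - \frac{240}{\left(-22\right) \left(-43\right)} \frac{\sqrt{194858}}{194858} = - \frac{240}{946} \frac{\sqrt{194858}}{194858} = \left(-240\right) \frac{1}{946} \frac{\sqrt{194858}}{194858} = - \frac{120 \frac{\sqrt{194858}}{194858}}{473} = - \frac{60 \sqrt{194858}}{46083917}$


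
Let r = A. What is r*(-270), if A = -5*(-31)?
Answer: -41850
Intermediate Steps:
A = 155
r = 155
r*(-270) = 155*(-270) = -41850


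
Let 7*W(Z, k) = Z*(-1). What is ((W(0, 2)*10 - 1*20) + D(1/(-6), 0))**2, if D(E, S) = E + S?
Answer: 14641/36 ≈ 406.69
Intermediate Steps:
W(Z, k) = -Z/7 (W(Z, k) = (Z*(-1))/7 = (-Z)/7 = -Z/7)
((W(0, 2)*10 - 1*20) + D(1/(-6), 0))**2 = ((-1/7*0*10 - 1*20) + (1/(-6) + 0))**2 = ((0*10 - 20) + (-1/6 + 0))**2 = ((0 - 20) - 1/6)**2 = (-20 - 1/6)**2 = (-121/6)**2 = 14641/36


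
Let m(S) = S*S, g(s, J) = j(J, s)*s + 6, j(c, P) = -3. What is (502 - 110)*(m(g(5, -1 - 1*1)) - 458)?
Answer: -147784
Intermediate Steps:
g(s, J) = 6 - 3*s (g(s, J) = -3*s + 6 = 6 - 3*s)
m(S) = S**2
(502 - 110)*(m(g(5, -1 - 1*1)) - 458) = (502 - 110)*((6 - 3*5)**2 - 458) = 392*((6 - 15)**2 - 458) = 392*((-9)**2 - 458) = 392*(81 - 458) = 392*(-377) = -147784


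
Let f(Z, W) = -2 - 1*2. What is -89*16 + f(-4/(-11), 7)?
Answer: -1428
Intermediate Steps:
f(Z, W) = -4 (f(Z, W) = -2 - 2 = -4)
-89*16 + f(-4/(-11), 7) = -89*16 - 4 = -1424 - 4 = -1428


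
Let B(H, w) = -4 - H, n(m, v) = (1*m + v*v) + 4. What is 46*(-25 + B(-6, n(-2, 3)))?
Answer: -1058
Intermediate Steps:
n(m, v) = 4 + m + v² (n(m, v) = (m + v²) + 4 = 4 + m + v²)
46*(-25 + B(-6, n(-2, 3))) = 46*(-25 + (-4 - 1*(-6))) = 46*(-25 + (-4 + 6)) = 46*(-25 + 2) = 46*(-23) = -1058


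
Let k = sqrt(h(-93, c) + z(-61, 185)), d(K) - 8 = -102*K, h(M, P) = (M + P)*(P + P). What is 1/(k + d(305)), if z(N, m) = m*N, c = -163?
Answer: -31102/967262233 - 81*sqrt(11)/967262233 ≈ -3.2432e-5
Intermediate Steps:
z(N, m) = N*m
h(M, P) = 2*P*(M + P) (h(M, P) = (M + P)*(2*P) = 2*P*(M + P))
d(K) = 8 - 102*K
k = 81*sqrt(11) (k = sqrt(2*(-163)*(-93 - 163) - 61*185) = sqrt(2*(-163)*(-256) - 11285) = sqrt(83456 - 11285) = sqrt(72171) = 81*sqrt(11) ≈ 268.65)
1/(k + d(305)) = 1/(81*sqrt(11) + (8 - 102*305)) = 1/(81*sqrt(11) + (8 - 31110)) = 1/(81*sqrt(11) - 31102) = 1/(-31102 + 81*sqrt(11))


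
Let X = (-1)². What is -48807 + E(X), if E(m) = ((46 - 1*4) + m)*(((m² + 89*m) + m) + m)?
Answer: -44851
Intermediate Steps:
X = 1
E(m) = (42 + m)*(m² + 91*m) (E(m) = ((46 - 4) + m)*((m² + 90*m) + m) = (42 + m)*(m² + 91*m))
-48807 + E(X) = -48807 + 1*(3822 + 1² + 133*1) = -48807 + 1*(3822 + 1 + 133) = -48807 + 1*3956 = -48807 + 3956 = -44851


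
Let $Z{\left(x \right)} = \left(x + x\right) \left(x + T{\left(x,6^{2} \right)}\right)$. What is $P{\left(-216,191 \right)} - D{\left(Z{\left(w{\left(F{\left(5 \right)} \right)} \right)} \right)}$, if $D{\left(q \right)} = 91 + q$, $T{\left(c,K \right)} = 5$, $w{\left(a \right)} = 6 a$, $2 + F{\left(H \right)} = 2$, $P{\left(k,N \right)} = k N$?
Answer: $-41347$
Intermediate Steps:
$P{\left(k,N \right)} = N k$
$F{\left(H \right)} = 0$ ($F{\left(H \right)} = -2 + 2 = 0$)
$Z{\left(x \right)} = 2 x \left(5 + x\right)$ ($Z{\left(x \right)} = \left(x + x\right) \left(x + 5\right) = 2 x \left(5 + x\right)$)
$P{\left(-216,191 \right)} - D{\left(Z{\left(w{\left(F{\left(5 \right)} \right)} \right)} \right)} = 191 \left(-216\right) - \left(91 + 2 \cdot 6 \cdot 0 \left(5 + 6 \cdot 0\right)\right) = -41256 - \left(91 + 2 \cdot 0 \left(5 + 0\right)\right) = -41256 - \left(91 + 2 \cdot 0 \cdot 5\right) = -41256 - \left(91 + 0\right) = -41256 - 91 = -41347$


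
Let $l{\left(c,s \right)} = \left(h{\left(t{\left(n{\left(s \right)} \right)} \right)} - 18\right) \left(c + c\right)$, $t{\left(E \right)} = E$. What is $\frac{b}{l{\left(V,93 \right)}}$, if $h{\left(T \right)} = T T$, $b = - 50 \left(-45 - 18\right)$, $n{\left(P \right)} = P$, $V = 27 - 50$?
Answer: $- \frac{25}{3151} \approx -0.007934$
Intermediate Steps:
$V = -23$
$b = 3150$ ($b = \left(-50\right) \left(-63\right) = 3150$)
$h{\left(T \right)} = T^{2}$
$l{\left(c,s \right)} = 2 c \left(-18 + s^{2}\right)$ ($l{\left(c,s \right)} = \left(s^{2} - 18\right) \left(c + c\right) = \left(-18 + s^{2}\right) 2 c = 2 c \left(-18 + s^{2}\right)$)
$\frac{b}{l{\left(V,93 \right)}} = \frac{3150}{2 \left(-23\right) \left(-18 + 93^{2}\right)} = \frac{3150}{2 \left(-23\right) \left(-18 + 8649\right)} = \frac{3150}{2 \left(-23\right) 8631} = \frac{3150}{-397026} = 3150 \left(- \frac{1}{397026}\right) = - \frac{25}{3151}$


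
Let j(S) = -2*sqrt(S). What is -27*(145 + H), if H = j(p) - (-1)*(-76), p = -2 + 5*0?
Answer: -1863 + 54*I*sqrt(2) ≈ -1863.0 + 76.368*I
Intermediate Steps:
p = -2 (p = -2 + 0 = -2)
H = -76 - 2*I*sqrt(2) (H = -2*I*sqrt(2) - (-1)*(-76) = -2*I*sqrt(2) - 1*76 = -2*I*sqrt(2) - 76 = -76 - 2*I*sqrt(2) ≈ -76.0 - 2.8284*I)
-27*(145 + H) = -27*(145 + (-76 - 2*I*sqrt(2))) = -27*(69 - 2*I*sqrt(2)) = -1863 + 54*I*sqrt(2)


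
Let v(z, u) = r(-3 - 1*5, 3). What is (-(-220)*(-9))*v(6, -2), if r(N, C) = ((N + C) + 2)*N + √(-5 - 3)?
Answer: -47520 - 3960*I*√2 ≈ -47520.0 - 5600.3*I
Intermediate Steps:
r(N, C) = N*(2 + C + N) + 2*I*√2 (r(N, C) = ((C + N) + 2)*N + √(-8) = (2 + C + N)*N + 2*I*√2 = N*(2 + C + N) + 2*I*√2)
v(z, u) = 24 + 2*I*√2 (v(z, u) = (-3 - 1*5)² + 2*(-3 - 1*5) + 3*(-3 - 1*5) + 2*I*√2 = (-3 - 5)² + 2*(-3 - 5) + 3*(-3 - 5) + 2*I*√2 = (-8)² + 2*(-8) + 3*(-8) + 2*I*√2 = 64 - 16 - 24 + 2*I*√2 = 24 + 2*I*√2)
(-(-220)*(-9))*v(6, -2) = (-(-220)*(-9))*(24 + 2*I*√2) = (-44*45)*(24 + 2*I*√2) = -1980*(24 + 2*I*√2) = -47520 - 3960*I*√2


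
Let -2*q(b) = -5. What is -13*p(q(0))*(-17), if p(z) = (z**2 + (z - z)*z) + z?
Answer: 7735/4 ≈ 1933.8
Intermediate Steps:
q(b) = 5/2 (q(b) = -1/2*(-5) = 5/2)
p(z) = z + z**2 (p(z) = (z**2 + 0*z) + z = (z**2 + 0) + z = z**2 + z = z + z**2)
-13*p(q(0))*(-17) = -65*(1 + 5/2)/2*(-17) = -65*7/(2*2)*(-17) = -13*35/4*(-17) = -455/4*(-17) = 7735/4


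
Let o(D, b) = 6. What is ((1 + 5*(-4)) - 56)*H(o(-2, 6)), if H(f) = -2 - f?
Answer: 600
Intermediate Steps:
((1 + 5*(-4)) - 56)*H(o(-2, 6)) = ((1 + 5*(-4)) - 56)*(-2 - 1*6) = ((1 - 20) - 56)*(-2 - 6) = (-19 - 56)*(-8) = -75*(-8) = 600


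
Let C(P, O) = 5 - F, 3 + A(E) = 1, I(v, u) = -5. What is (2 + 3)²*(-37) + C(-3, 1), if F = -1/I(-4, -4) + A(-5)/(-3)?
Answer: -13813/15 ≈ -920.87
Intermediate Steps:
A(E) = -2 (A(E) = -3 + 1 = -2)
F = 13/15 (F = -1/(-5) - 2/(-3) = -1*(-⅕) - 2*(-⅓) = ⅕ + ⅔ = 13/15 ≈ 0.86667)
C(P, O) = 62/15 (C(P, O) = 5 - 1*13/15 = 5 - 13/15 = 62/15)
(2 + 3)²*(-37) + C(-3, 1) = (2 + 3)²*(-37) + 62/15 = 5²*(-37) + 62/15 = 25*(-37) + 62/15 = -925 + 62/15 = -13813/15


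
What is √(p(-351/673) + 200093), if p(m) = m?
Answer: √90627686174/673 ≈ 447.32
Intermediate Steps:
√(p(-351/673) + 200093) = √(-351/673 + 200093) = √(134662238/673) = √90627686174/673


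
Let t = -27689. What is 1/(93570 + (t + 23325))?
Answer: 1/89206 ≈ 1.1210e-5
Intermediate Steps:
1/(93570 + (t + 23325)) = 1/(93570 + (-27689 + 23325)) = 1/(93570 - 4364) = 1/89206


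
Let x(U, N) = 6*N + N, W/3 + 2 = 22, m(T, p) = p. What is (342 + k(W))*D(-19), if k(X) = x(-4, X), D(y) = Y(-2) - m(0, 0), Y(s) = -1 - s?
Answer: 762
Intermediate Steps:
W = 60 (W = -6 + 3*22 = -6 + 66 = 60)
D(y) = 1 (D(y) = (-1 - 1*(-2)) - 1*0 = (-1 + 2) + 0 = 1 + 0 = 1)
x(U, N) = 7*N
k(X) = 7*X
(342 + k(W))*D(-19) = (342 + 7*60)*1 = (342 + 420)*1 = 762*1 = 762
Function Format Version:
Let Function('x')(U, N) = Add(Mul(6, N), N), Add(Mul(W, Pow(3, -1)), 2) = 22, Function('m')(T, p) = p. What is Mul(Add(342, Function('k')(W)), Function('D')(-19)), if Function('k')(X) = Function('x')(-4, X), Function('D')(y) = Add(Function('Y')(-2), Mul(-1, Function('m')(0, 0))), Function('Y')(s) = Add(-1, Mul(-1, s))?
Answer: 762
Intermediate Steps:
W = 60 (W = Add(-6, Mul(3, 22)) = Add(-6, 66) = 60)
Function('D')(y) = 1 (Function('D')(y) = Add(Add(-1, Mul(-1, -2)), Mul(-1, 0)) = Add(Add(-1, 2), 0) = Add(1, 0) = 1)
Function('x')(U, N) = Mul(7, N)
Function('k')(X) = Mul(7, X)
Mul(Add(342, Function('k')(W)), Function('D')(-19)) = Mul(Add(342, Mul(7, 60)), 1) = Mul(Add(342, 420), 1) = Mul(762, 1) = 762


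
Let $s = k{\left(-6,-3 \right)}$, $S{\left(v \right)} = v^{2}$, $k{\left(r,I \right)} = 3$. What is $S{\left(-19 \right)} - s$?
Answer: $358$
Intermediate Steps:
$s = 3$
$S{\left(-19 \right)} - s = \left(-19\right)^{2} - 3 = 361 - 3 = 358$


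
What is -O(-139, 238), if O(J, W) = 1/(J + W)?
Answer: -1/99 ≈ -0.010101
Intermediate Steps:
-O(-139, 238) = -1/(-139 + 238) = -1/99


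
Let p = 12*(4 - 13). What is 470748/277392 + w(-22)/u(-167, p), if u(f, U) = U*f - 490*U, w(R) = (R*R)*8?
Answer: 718259519/410054724 ≈ 1.7516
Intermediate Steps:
p = -108 (p = 12*(-9) = -108)
w(R) = 8*R² (w(R) = R²*8 = 8*R²)
u(f, U) = -490*U + U*f
470748/277392 + w(-22)/u(-167, p) = 470748/277392 + (8*(-22)²)/((-108*(-490 - 167))) = 470748*(1/277392) + (8*484)/((-108*(-657))) = 39229/23116 + 3872/70956 = 39229/23116 + 3872*(1/70956) = 39229/23116 + 968/17739 = 718259519/410054724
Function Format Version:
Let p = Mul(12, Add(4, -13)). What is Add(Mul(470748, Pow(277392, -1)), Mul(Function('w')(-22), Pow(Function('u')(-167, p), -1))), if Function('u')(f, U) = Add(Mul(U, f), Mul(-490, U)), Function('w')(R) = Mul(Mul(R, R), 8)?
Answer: Rational(718259519, 410054724) ≈ 1.7516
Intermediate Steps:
p = -108 (p = Mul(12, -9) = -108)
Function('w')(R) = Mul(8, Pow(R, 2)) (Function('w')(R) = Mul(Pow(R, 2), 8) = Mul(8, Pow(R, 2)))
Function('u')(f, U) = Add(Mul(-490, U), Mul(U, f))
Add(Mul(470748, Pow(277392, -1)), Mul(Function('w')(-22), Pow(Function('u')(-167, p), -1))) = Add(Mul(470748, Pow(277392, -1)), Mul(Mul(8, Pow(-22, 2)), Pow(Mul(-108, Add(-490, -167)), -1))) = Add(Mul(470748, Rational(1, 277392)), Mul(Mul(8, 484), Pow(Mul(-108, -657), -1))) = Add(Rational(39229, 23116), Mul(3872, Pow(70956, -1))) = Add(Rational(39229, 23116), Mul(3872, Rational(1, 70956))) = Add(Rational(39229, 23116), Rational(968, 17739)) = Rational(718259519, 410054724)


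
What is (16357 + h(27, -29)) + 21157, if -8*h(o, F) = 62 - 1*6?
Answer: 37507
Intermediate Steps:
h(o, F) = -7 (h(o, F) = -(62 - 1*6)/8 = -(62 - 6)/8 = -1/8*56 = -7)
(16357 + h(27, -29)) + 21157 = (16357 - 7) + 21157 = 16350 + 21157 = 37507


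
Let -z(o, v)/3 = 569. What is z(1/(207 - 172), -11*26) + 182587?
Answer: 180880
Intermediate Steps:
z(o, v) = -1707 (z(o, v) = -3*569 = -1707)
z(1/(207 - 172), -11*26) + 182587 = -1707 + 182587 = 180880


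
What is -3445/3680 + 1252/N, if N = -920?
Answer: -8453/3680 ≈ -2.2970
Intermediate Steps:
-3445/3680 + 1252/N = -3445/3680 + 1252/(-920) = -3445*1/3680 + 1252*(-1/920) = -689/736 - 313/230 = -8453/3680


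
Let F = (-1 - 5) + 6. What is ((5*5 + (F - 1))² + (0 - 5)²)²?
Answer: 361201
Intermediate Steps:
F = 0 (F = -6 + 6 = 0)
((5*5 + (F - 1))² + (0 - 5)²)² = ((5*5 + (0 - 1))² + (0 - 5)²)² = ((25 - 1)² + (-5)²)² = (24² + 25)² = (576 + 25)² = 601² = 361201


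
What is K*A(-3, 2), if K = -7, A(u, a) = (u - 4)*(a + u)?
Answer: -49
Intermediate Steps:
A(u, a) = (-4 + u)*(a + u)
K*A(-3, 2) = -7*((-3)² - 4*2 - 4*(-3) + 2*(-3)) = -7*(9 - 8 + 12 - 6) = -7*7 = -49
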